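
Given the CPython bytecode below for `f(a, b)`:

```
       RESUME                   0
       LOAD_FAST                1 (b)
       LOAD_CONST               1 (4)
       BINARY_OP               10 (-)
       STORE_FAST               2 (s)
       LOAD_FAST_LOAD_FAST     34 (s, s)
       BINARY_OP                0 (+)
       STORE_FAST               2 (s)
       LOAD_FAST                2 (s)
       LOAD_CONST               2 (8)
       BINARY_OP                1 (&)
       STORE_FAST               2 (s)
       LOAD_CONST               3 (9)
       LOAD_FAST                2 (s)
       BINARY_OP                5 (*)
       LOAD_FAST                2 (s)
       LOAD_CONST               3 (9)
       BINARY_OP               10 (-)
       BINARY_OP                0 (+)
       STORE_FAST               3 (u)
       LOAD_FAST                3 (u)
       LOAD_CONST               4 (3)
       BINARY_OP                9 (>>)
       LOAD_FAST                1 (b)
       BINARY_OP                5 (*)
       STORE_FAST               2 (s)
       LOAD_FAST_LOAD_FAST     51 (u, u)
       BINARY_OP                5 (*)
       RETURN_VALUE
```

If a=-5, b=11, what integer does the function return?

5041

LOAD_FAST b → push 11. Stack: [11]
LOAD_CONST → push 4. Stack: [11, 4]
BINARY_OP - → 11 - 4 = 7. Stack: [7]
STORE_FAST s → s=7. Stack: []
LOAD_FAST_LOAD_FAST s,s → push 7,7. Stack: [7, 7]
BINARY_OP + → 7 + 7 = 14. Stack: [14]
STORE_FAST s → s=14. Stack: []
LOAD_FAST s → push 14. Stack: [14]
LOAD_CONST → push 8. Stack: [14, 8]
BINARY_OP & → 14 & 8 = 8. Stack: [8]
STORE_FAST s → s=8. Stack: []
LOAD_CONST → push 9. Stack: [9]
LOAD_FAST s → push 8. Stack: [9, 8]
BINARY_OP * → 9 * 8 = 72. Stack: [72]
LOAD_FAST s → push 8. Stack: [72, 8]
LOAD_CONST → push 9. Stack: [72, 8, 9]
BINARY_OP - → 8 - 9 = -1. Stack: [72, -1]
BINARY_OP + → 72 + -1 = 71. Stack: [71]
STORE_FAST u → u=71. Stack: []
LOAD_FAST u → push 71. Stack: [71]
LOAD_CONST → push 3. Stack: [71, 3]
BINARY_OP >> → 71 >> 3 = 8. Stack: [8]
LOAD_FAST b → push 11. Stack: [8, 11]
BINARY_OP * → 8 * 11 = 88. Stack: [88]
STORE_FAST s → s=88. Stack: []
LOAD_FAST_LOAD_FAST u,u → push 71,71. Stack: [71, 71]
BINARY_OP * → 71 * 71 = 5041. Stack: [5041]
RETURN_VALUE → return 5041.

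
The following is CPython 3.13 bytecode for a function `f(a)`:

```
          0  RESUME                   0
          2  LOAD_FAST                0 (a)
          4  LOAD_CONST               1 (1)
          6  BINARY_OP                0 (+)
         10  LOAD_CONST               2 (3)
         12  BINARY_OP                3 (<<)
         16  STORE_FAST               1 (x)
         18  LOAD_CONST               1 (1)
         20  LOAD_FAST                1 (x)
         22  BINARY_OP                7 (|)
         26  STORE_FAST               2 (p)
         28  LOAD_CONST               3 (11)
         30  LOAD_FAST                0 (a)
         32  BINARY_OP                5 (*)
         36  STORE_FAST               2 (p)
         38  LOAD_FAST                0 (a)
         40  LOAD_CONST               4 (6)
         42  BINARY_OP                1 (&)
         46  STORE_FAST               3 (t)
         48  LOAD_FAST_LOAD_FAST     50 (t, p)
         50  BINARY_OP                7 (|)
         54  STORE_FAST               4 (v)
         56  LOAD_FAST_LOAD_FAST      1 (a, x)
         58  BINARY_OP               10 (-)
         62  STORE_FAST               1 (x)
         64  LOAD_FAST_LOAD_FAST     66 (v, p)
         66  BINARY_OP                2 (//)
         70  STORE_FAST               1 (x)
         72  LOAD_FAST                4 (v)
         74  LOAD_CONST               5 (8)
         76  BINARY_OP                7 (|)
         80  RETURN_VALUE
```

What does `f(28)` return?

LOAD_FAST a → push 28. Stack: [28]
LOAD_CONST → push 1. Stack: [28, 1]
BINARY_OP + → 28 + 1 = 29. Stack: [29]
LOAD_CONST → push 3. Stack: [29, 3]
BINARY_OP << → 29 << 3 = 232. Stack: [232]
STORE_FAST x → x=232. Stack: []
LOAD_CONST → push 1. Stack: [1]
LOAD_FAST x → push 232. Stack: [1, 232]
BINARY_OP | → 1 | 232 = 233. Stack: [233]
STORE_FAST p → p=233. Stack: []
LOAD_CONST → push 11. Stack: [11]
LOAD_FAST a → push 28. Stack: [11, 28]
BINARY_OP * → 11 * 28 = 308. Stack: [308]
STORE_FAST p → p=308. Stack: []
LOAD_FAST a → push 28. Stack: [28]
LOAD_CONST → push 6. Stack: [28, 6]
BINARY_OP & → 28 & 6 = 4. Stack: [4]
STORE_FAST t → t=4. Stack: []
LOAD_FAST_LOAD_FAST t,p → push 4,308. Stack: [4, 308]
BINARY_OP | → 4 | 308 = 308. Stack: [308]
STORE_FAST v → v=308. Stack: []
LOAD_FAST_LOAD_FAST a,x → push 28,232. Stack: [28, 232]
BINARY_OP - → 28 - 232 = -204. Stack: [-204]
STORE_FAST x → x=-204. Stack: []
LOAD_FAST_LOAD_FAST v,p → push 308,308. Stack: [308, 308]
BINARY_OP // → 308 // 308 = 1. Stack: [1]
STORE_FAST x → x=1. Stack: []
LOAD_FAST v → push 308. Stack: [308]
LOAD_CONST → push 8. Stack: [308, 8]
BINARY_OP | → 308 | 8 = 316. Stack: [316]
RETURN_VALUE → return 316.

316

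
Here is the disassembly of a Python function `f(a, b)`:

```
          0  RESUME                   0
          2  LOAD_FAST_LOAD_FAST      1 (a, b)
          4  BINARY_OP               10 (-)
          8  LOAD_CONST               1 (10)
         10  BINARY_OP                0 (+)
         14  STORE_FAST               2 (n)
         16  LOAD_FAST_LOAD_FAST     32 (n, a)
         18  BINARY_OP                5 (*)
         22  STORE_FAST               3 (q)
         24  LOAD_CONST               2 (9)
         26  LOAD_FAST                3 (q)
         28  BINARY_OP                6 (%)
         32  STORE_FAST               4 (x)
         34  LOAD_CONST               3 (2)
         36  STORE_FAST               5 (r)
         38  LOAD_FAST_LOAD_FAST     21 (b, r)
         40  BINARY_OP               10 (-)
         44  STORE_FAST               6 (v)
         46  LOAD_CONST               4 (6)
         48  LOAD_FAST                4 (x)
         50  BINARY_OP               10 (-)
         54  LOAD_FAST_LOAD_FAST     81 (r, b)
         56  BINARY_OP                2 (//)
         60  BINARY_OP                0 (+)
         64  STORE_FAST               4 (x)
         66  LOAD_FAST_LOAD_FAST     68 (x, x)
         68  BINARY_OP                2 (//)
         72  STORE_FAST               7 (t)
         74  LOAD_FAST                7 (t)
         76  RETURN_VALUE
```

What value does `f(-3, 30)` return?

1

LOAD_FAST_LOAD_FAST a,b → push -3,30. Stack: [-3, 30]
BINARY_OP - → -3 - 30 = -33. Stack: [-33]
LOAD_CONST → push 10. Stack: [-33, 10]
BINARY_OP + → -33 + 10 = -23. Stack: [-23]
STORE_FAST n → n=-23. Stack: []
LOAD_FAST_LOAD_FAST n,a → push -23,-3. Stack: [-23, -3]
BINARY_OP * → -23 * -3 = 69. Stack: [69]
STORE_FAST q → q=69. Stack: []
LOAD_CONST → push 9. Stack: [9]
LOAD_FAST q → push 69. Stack: [9, 69]
BINARY_OP % → 9 % 69 = 9. Stack: [9]
STORE_FAST x → x=9. Stack: []
LOAD_CONST → push 2. Stack: [2]
STORE_FAST r → r=2. Stack: []
LOAD_FAST_LOAD_FAST b,r → push 30,2. Stack: [30, 2]
BINARY_OP - → 30 - 2 = 28. Stack: [28]
STORE_FAST v → v=28. Stack: []
LOAD_CONST → push 6. Stack: [6]
LOAD_FAST x → push 9. Stack: [6, 9]
BINARY_OP - → 6 - 9 = -3. Stack: [-3]
LOAD_FAST_LOAD_FAST r,b → push 2,30. Stack: [-3, 2, 30]
BINARY_OP // → 2 // 30 = 0. Stack: [-3, 0]
BINARY_OP + → -3 + 0 = -3. Stack: [-3]
STORE_FAST x → x=-3. Stack: []
LOAD_FAST_LOAD_FAST x,x → push -3,-3. Stack: [-3, -3]
BINARY_OP // → -3 // -3 = 1. Stack: [1]
STORE_FAST t → t=1. Stack: []
LOAD_FAST t → push 1. Stack: [1]
RETURN_VALUE → return 1.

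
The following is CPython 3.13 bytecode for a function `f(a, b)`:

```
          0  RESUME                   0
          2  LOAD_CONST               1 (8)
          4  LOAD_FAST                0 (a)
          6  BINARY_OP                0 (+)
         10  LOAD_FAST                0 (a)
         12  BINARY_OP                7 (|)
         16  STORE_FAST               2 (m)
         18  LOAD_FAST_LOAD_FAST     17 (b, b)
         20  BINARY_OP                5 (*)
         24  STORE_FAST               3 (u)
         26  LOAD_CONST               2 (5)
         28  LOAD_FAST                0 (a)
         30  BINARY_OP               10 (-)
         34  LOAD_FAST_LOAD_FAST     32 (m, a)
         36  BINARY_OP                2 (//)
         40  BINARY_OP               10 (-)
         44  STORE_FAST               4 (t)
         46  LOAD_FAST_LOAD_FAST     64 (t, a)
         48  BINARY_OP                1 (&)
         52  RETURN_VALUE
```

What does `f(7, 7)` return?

LOAD_CONST → push 8. Stack: [8]
LOAD_FAST a → push 7. Stack: [8, 7]
BINARY_OP + → 8 + 7 = 15. Stack: [15]
LOAD_FAST a → push 7. Stack: [15, 7]
BINARY_OP | → 15 | 7 = 15. Stack: [15]
STORE_FAST m → m=15. Stack: []
LOAD_FAST_LOAD_FAST b,b → push 7,7. Stack: [7, 7]
BINARY_OP * → 7 * 7 = 49. Stack: [49]
STORE_FAST u → u=49. Stack: []
LOAD_CONST → push 5. Stack: [5]
LOAD_FAST a → push 7. Stack: [5, 7]
BINARY_OP - → 5 - 7 = -2. Stack: [-2]
LOAD_FAST_LOAD_FAST m,a → push 15,7. Stack: [-2, 15, 7]
BINARY_OP // → 15 // 7 = 2. Stack: [-2, 2]
BINARY_OP - → -2 - 2 = -4. Stack: [-4]
STORE_FAST t → t=-4. Stack: []
LOAD_FAST_LOAD_FAST t,a → push -4,7. Stack: [-4, 7]
BINARY_OP & → -4 & 7 = 4. Stack: [4]
RETURN_VALUE → return 4.

4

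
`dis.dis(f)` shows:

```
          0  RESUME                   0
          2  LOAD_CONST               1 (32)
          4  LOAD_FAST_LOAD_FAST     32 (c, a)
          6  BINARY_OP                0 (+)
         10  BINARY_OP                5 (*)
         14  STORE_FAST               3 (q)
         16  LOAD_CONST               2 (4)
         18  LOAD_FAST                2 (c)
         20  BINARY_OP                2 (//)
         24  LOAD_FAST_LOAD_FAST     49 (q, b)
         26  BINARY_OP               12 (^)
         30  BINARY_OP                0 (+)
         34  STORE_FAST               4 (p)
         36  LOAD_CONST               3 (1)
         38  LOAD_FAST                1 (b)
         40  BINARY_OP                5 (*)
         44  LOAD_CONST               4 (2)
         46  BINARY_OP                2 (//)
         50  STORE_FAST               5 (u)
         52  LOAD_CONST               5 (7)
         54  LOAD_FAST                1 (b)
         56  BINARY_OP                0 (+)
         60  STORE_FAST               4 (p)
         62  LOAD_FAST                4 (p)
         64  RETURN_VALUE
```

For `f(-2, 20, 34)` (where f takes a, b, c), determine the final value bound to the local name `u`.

10

LOAD_CONST → push 32. Stack: [32]
LOAD_FAST_LOAD_FAST c,a → push 34,-2. Stack: [32, 34, -2]
BINARY_OP + → 34 + -2 = 32. Stack: [32, 32]
BINARY_OP * → 32 * 32 = 1024. Stack: [1024]
STORE_FAST q → q=1024. Stack: []
LOAD_CONST → push 4. Stack: [4]
LOAD_FAST c → push 34. Stack: [4, 34]
BINARY_OP // → 4 // 34 = 0. Stack: [0]
LOAD_FAST_LOAD_FAST q,b → push 1024,20. Stack: [0, 1024, 20]
BINARY_OP ^ → 1024 ^ 20 = 1044. Stack: [0, 1044]
BINARY_OP + → 0 + 1044 = 1044. Stack: [1044]
STORE_FAST p → p=1044. Stack: []
LOAD_CONST → push 1. Stack: [1]
LOAD_FAST b → push 20. Stack: [1, 20]
BINARY_OP * → 1 * 20 = 20. Stack: [20]
LOAD_CONST → push 2. Stack: [20, 2]
BINARY_OP // → 20 // 2 = 10. Stack: [10]
STORE_FAST u → u=10. Stack: []
LOAD_CONST → push 7. Stack: [7]
LOAD_FAST b → push 20. Stack: [7, 20]
BINARY_OP + → 7 + 20 = 27. Stack: [27]
STORE_FAST p → p=27. Stack: []
LOAD_FAST p → push 27. Stack: [27]
RETURN_VALUE → return 27.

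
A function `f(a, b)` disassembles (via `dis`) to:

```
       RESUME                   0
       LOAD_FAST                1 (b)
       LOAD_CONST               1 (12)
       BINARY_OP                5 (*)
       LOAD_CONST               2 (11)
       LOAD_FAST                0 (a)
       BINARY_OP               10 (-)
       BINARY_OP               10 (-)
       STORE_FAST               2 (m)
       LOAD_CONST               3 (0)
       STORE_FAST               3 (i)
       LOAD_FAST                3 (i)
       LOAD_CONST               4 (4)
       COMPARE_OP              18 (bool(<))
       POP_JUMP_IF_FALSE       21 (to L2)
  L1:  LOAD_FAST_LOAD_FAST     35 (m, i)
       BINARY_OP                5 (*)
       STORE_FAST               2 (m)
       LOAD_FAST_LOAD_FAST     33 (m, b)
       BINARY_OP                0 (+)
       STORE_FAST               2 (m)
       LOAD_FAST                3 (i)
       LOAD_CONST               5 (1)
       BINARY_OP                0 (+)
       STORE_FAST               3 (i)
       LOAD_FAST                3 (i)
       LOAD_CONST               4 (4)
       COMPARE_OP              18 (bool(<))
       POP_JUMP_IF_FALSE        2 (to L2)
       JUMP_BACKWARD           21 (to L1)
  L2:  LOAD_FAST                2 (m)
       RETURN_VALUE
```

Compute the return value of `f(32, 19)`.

LOAD_FAST b → push 19
LOAD_CONST → push 12
BINARY_OP * → 19 * 12 = 228
LOAD_CONST → push 11
LOAD_FAST a → push 32
BINARY_OP - → 11 - 32 = -21
BINARY_OP - → 228 - -21 = 249
STORE_FAST m → m=249
LOAD_CONST → push 0
STORE_FAST i → i=0
LOAD_FAST i → push 0
LOAD_CONST → push 4
COMPARE_OP bool(<) → 0 vs 4 = True
POP_JUMP_IF_FALSE → pop True; no jump
LOAD_FAST_LOAD_FAST m,i → push 249,0
BINARY_OP * → 249 * 0 = 0
STORE_FAST m → m=0
LOAD_FAST_LOAD_FAST m,b → push 0,19
BINARY_OP + → 0 + 19 = 19
STORE_FAST m → m=19
LOAD_FAST i → push 0
LOAD_CONST → push 1
BINARY_OP + → 0 + 1 = 1
STORE_FAST i → i=1
LOAD_FAST i → push 1
LOAD_CONST → push 4
COMPARE_OP bool(<) → 1 vs 4 = True
POP_JUMP_IF_FALSE → pop True; no jump
LOAD_FAST_LOAD_FAST m,i → push 19,1
BINARY_OP * → 19 * 1 = 19
STORE_FAST m → m=19
LOAD_FAST_LOAD_FAST m,b → push 19,19
BINARY_OP + → 19 + 19 = 38
STORE_FAST m → m=38
LOAD_FAST i → push 1
LOAD_CONST → push 1
BINARY_OP + → 1 + 1 = 2
STORE_FAST i → i=2
LOAD_FAST i → push 2
LOAD_CONST → push 4
COMPARE_OP bool(<) → 2 vs 4 = True
POP_JUMP_IF_FALSE → pop True; no jump
LOAD_FAST_LOAD_FAST m,i → push 38,2
BINARY_OP * → 38 * 2 = 76
STORE_FAST m → m=76
LOAD_FAST_LOAD_FAST m,b → push 76,19
BINARY_OP + → 76 + 19 = 95
STORE_FAST m → m=95
LOAD_FAST i → push 2
LOAD_CONST → push 1
BINARY_OP + → 2 + 1 = 3
STORE_FAST i → i=3
LOAD_FAST i → push 3
LOAD_CONST → push 4
COMPARE_OP bool(<) → 3 vs 4 = True
POP_JUMP_IF_FALSE → pop True; no jump
LOAD_FAST_LOAD_FAST m,i → push 95,3
BINARY_OP * → 95 * 3 = 285
STORE_FAST m → m=285
LOAD_FAST_LOAD_FAST m,b → push 285,19
BINARY_OP + → 285 + 19 = 304
STORE_FAST m → m=304
LOAD_FAST i → push 3
LOAD_CONST → push 1
BINARY_OP + → 3 + 1 = 4
STORE_FAST i → i=4
LOAD_FAST i → push 4
LOAD_CONST → push 4
COMPARE_OP bool(<) → 4 vs 4 = False
POP_JUMP_IF_FALSE → pop False; jump
LOAD_FAST m → push 304
RETURN_VALUE → return 304.

304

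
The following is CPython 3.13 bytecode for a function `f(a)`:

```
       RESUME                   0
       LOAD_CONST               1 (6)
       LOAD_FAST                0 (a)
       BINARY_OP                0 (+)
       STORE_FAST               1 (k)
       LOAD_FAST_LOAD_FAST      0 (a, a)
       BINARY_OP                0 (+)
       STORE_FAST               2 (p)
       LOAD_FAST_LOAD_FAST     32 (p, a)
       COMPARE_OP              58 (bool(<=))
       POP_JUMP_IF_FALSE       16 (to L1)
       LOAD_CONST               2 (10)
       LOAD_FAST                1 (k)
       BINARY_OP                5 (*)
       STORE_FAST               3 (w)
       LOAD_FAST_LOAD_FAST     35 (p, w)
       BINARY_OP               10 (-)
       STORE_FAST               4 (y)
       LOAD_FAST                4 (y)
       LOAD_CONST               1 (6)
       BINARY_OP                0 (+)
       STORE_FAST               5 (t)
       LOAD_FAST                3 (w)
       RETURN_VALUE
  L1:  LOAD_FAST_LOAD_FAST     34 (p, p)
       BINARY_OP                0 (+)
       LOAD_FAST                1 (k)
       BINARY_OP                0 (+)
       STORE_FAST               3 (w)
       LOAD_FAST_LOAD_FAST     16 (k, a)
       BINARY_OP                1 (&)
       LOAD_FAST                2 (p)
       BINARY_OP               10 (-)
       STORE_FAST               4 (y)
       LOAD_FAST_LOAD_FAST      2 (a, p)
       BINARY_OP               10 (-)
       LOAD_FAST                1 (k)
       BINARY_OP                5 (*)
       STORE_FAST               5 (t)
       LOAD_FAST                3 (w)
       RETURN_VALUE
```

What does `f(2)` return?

LOAD_CONST → push 6. Stack: [6]
LOAD_FAST a → push 2. Stack: [6, 2]
BINARY_OP + → 6 + 2 = 8. Stack: [8]
STORE_FAST k → k=8. Stack: []
LOAD_FAST_LOAD_FAST a,a → push 2,2. Stack: [2, 2]
BINARY_OP + → 2 + 2 = 4. Stack: [4]
STORE_FAST p → p=4. Stack: []
LOAD_FAST_LOAD_FAST p,a → push 4,2. Stack: [4, 2]
COMPARE_OP bool(<=) → 4 vs 2 = False. Stack: [False]
POP_JUMP_IF_FALSE → pop False; jump. Stack: []
LOAD_FAST_LOAD_FAST p,p → push 4,4. Stack: [4, 4]
BINARY_OP + → 4 + 4 = 8. Stack: [8]
LOAD_FAST k → push 8. Stack: [8, 8]
BINARY_OP + → 8 + 8 = 16. Stack: [16]
STORE_FAST w → w=16. Stack: []
LOAD_FAST_LOAD_FAST k,a → push 8,2. Stack: [8, 2]
BINARY_OP & → 8 & 2 = 0. Stack: [0]
LOAD_FAST p → push 4. Stack: [0, 4]
BINARY_OP - → 0 - 4 = -4. Stack: [-4]
STORE_FAST y → y=-4. Stack: []
LOAD_FAST_LOAD_FAST a,p → push 2,4. Stack: [2, 4]
BINARY_OP - → 2 - 4 = -2. Stack: [-2]
LOAD_FAST k → push 8. Stack: [-2, 8]
BINARY_OP * → -2 * 8 = -16. Stack: [-16]
STORE_FAST t → t=-16. Stack: []
LOAD_FAST w → push 16. Stack: [16]
RETURN_VALUE → return 16.

16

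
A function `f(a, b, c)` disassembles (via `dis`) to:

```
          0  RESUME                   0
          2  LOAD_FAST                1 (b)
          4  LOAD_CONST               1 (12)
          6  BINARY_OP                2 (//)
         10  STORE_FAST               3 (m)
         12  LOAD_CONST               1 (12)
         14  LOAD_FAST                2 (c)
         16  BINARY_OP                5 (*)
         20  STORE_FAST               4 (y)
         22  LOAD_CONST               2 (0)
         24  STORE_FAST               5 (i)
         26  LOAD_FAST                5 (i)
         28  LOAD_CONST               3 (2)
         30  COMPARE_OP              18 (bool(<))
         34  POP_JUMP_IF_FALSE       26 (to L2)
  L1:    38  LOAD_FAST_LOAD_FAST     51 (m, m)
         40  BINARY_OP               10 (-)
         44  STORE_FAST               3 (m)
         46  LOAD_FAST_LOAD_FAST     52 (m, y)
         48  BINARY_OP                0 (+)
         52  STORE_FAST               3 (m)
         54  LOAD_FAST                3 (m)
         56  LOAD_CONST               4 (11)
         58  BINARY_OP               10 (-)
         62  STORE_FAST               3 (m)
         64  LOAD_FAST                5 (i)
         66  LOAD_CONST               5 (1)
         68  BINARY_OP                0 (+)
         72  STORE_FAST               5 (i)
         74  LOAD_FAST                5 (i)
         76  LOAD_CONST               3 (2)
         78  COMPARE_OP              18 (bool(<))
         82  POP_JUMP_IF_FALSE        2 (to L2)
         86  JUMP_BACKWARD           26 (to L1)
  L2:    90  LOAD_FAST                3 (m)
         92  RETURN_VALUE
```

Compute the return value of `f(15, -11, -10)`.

-131

LOAD_FAST b → push -11. Stack: [-11]
LOAD_CONST → push 12. Stack: [-11, 12]
BINARY_OP // → -11 // 12 = -1. Stack: [-1]
STORE_FAST m → m=-1. Stack: []
LOAD_CONST → push 12. Stack: [12]
LOAD_FAST c → push -10. Stack: [12, -10]
BINARY_OP * → 12 * -10 = -120. Stack: [-120]
STORE_FAST y → y=-120. Stack: []
LOAD_CONST → push 0. Stack: [0]
STORE_FAST i → i=0. Stack: []
LOAD_FAST i → push 0. Stack: [0]
LOAD_CONST → push 2. Stack: [0, 2]
COMPARE_OP bool(<) → 0 vs 2 = True. Stack: [True]
POP_JUMP_IF_FALSE → pop True; no jump. Stack: []
LOAD_FAST_LOAD_FAST m,m → push -1,-1. Stack: [-1, -1]
BINARY_OP - → -1 - -1 = 0. Stack: [0]
STORE_FAST m → m=0. Stack: []
LOAD_FAST_LOAD_FAST m,y → push 0,-120. Stack: [0, -120]
BINARY_OP + → 0 + -120 = -120. Stack: [-120]
STORE_FAST m → m=-120. Stack: []
LOAD_FAST m → push -120. Stack: [-120]
LOAD_CONST → push 11. Stack: [-120, 11]
BINARY_OP - → -120 - 11 = -131. Stack: [-131]
STORE_FAST m → m=-131. Stack: []
LOAD_FAST i → push 0. Stack: [0]
LOAD_CONST → push 1. Stack: [0, 1]
BINARY_OP + → 0 + 1 = 1. Stack: [1]
STORE_FAST i → i=1. Stack: []
LOAD_FAST i → push 1. Stack: [1]
LOAD_CONST → push 2. Stack: [1, 2]
COMPARE_OP bool(<) → 1 vs 2 = True. Stack: [True]
POP_JUMP_IF_FALSE → pop True; no jump. Stack: []
LOAD_FAST_LOAD_FAST m,m → push -131,-131. Stack: [-131, -131]
BINARY_OP - → -131 - -131 = 0. Stack: [0]
STORE_FAST m → m=0. Stack: []
LOAD_FAST_LOAD_FAST m,y → push 0,-120. Stack: [0, -120]
BINARY_OP + → 0 + -120 = -120. Stack: [-120]
STORE_FAST m → m=-120. Stack: []
LOAD_FAST m → push -120. Stack: [-120]
LOAD_CONST → push 11. Stack: [-120, 11]
BINARY_OP - → -120 - 11 = -131. Stack: [-131]
STORE_FAST m → m=-131. Stack: []
LOAD_FAST i → push 1. Stack: [1]
LOAD_CONST → push 1. Stack: [1, 1]
BINARY_OP + → 1 + 1 = 2. Stack: [2]
STORE_FAST i → i=2. Stack: []
LOAD_FAST i → push 2. Stack: [2]
LOAD_CONST → push 2. Stack: [2, 2]
COMPARE_OP bool(<) → 2 vs 2 = False. Stack: [False]
POP_JUMP_IF_FALSE → pop False; jump. Stack: []
LOAD_FAST m → push -131. Stack: [-131]
RETURN_VALUE → return -131.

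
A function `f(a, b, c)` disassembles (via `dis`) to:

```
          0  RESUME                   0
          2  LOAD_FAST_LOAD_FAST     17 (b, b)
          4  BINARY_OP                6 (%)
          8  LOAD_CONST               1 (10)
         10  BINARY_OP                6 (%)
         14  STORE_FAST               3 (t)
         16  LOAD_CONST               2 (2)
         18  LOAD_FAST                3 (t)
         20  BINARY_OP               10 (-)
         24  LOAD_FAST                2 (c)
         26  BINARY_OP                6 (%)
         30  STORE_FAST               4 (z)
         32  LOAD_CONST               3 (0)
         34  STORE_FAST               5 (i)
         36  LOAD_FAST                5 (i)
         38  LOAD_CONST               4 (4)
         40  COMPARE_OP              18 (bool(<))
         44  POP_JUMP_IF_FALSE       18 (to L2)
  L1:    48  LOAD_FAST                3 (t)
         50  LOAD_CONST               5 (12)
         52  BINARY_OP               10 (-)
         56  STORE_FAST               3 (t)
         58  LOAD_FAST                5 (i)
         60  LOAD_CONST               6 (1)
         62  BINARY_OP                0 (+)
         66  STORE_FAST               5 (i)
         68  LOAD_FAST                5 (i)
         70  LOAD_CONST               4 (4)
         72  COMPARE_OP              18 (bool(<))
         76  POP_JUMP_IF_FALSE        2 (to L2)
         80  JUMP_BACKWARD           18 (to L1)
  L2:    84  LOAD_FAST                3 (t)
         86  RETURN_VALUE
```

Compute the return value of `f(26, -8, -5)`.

-48

LOAD_FAST_LOAD_FAST b,b → push -8,-8. Stack: [-8, -8]
BINARY_OP % → -8 % -8 = 0. Stack: [0]
LOAD_CONST → push 10. Stack: [0, 10]
BINARY_OP % → 0 % 10 = 0. Stack: [0]
STORE_FAST t → t=0. Stack: []
LOAD_CONST → push 2. Stack: [2]
LOAD_FAST t → push 0. Stack: [2, 0]
BINARY_OP - → 2 - 0 = 2. Stack: [2]
LOAD_FAST c → push -5. Stack: [2, -5]
BINARY_OP % → 2 % -5 = -3. Stack: [-3]
STORE_FAST z → z=-3. Stack: []
LOAD_CONST → push 0. Stack: [0]
STORE_FAST i → i=0. Stack: []
LOAD_FAST i → push 0. Stack: [0]
LOAD_CONST → push 4. Stack: [0, 4]
COMPARE_OP bool(<) → 0 vs 4 = True. Stack: [True]
POP_JUMP_IF_FALSE → pop True; no jump. Stack: []
LOAD_FAST t → push 0. Stack: [0]
LOAD_CONST → push 12. Stack: [0, 12]
BINARY_OP - → 0 - 12 = -12. Stack: [-12]
STORE_FAST t → t=-12. Stack: []
LOAD_FAST i → push 0. Stack: [0]
LOAD_CONST → push 1. Stack: [0, 1]
BINARY_OP + → 0 + 1 = 1. Stack: [1]
STORE_FAST i → i=1. Stack: []
LOAD_FAST i → push 1. Stack: [1]
LOAD_CONST → push 4. Stack: [1, 4]
COMPARE_OP bool(<) → 1 vs 4 = True. Stack: [True]
POP_JUMP_IF_FALSE → pop True; no jump. Stack: []
LOAD_FAST t → push -12. Stack: [-12]
LOAD_CONST → push 12. Stack: [-12, 12]
BINARY_OP - → -12 - 12 = -24. Stack: [-24]
STORE_FAST t → t=-24. Stack: []
LOAD_FAST i → push 1. Stack: [1]
LOAD_CONST → push 1. Stack: [1, 1]
BINARY_OP + → 1 + 1 = 2. Stack: [2]
STORE_FAST i → i=2. Stack: []
LOAD_FAST i → push 2. Stack: [2]
LOAD_CONST → push 4. Stack: [2, 4]
COMPARE_OP bool(<) → 2 vs 4 = True. Stack: [True]
POP_JUMP_IF_FALSE → pop True; no jump. Stack: []
LOAD_FAST t → push -24. Stack: [-24]
LOAD_CONST → push 12. Stack: [-24, 12]
BINARY_OP - → -24 - 12 = -36. Stack: [-36]
STORE_FAST t → t=-36. Stack: []
LOAD_FAST i → push 2. Stack: [2]
LOAD_CONST → push 1. Stack: [2, 1]
BINARY_OP + → 2 + 1 = 3. Stack: [3]
STORE_FAST i → i=3. Stack: []
LOAD_FAST i → push 3. Stack: [3]
LOAD_CONST → push 4. Stack: [3, 4]
COMPARE_OP bool(<) → 3 vs 4 = True. Stack: [True]
POP_JUMP_IF_FALSE → pop True; no jump. Stack: []
LOAD_FAST t → push -36. Stack: [-36]
LOAD_CONST → push 12. Stack: [-36, 12]
BINARY_OP - → -36 - 12 = -48. Stack: [-48]
STORE_FAST t → t=-48. Stack: []
LOAD_FAST i → push 3. Stack: [3]
LOAD_CONST → push 1. Stack: [3, 1]
BINARY_OP + → 3 + 1 = 4. Stack: [4]
STORE_FAST i → i=4. Stack: []
LOAD_FAST i → push 4. Stack: [4]
LOAD_CONST → push 4. Stack: [4, 4]
COMPARE_OP bool(<) → 4 vs 4 = False. Stack: [False]
POP_JUMP_IF_FALSE → pop False; jump. Stack: []
LOAD_FAST t → push -48. Stack: [-48]
RETURN_VALUE → return -48.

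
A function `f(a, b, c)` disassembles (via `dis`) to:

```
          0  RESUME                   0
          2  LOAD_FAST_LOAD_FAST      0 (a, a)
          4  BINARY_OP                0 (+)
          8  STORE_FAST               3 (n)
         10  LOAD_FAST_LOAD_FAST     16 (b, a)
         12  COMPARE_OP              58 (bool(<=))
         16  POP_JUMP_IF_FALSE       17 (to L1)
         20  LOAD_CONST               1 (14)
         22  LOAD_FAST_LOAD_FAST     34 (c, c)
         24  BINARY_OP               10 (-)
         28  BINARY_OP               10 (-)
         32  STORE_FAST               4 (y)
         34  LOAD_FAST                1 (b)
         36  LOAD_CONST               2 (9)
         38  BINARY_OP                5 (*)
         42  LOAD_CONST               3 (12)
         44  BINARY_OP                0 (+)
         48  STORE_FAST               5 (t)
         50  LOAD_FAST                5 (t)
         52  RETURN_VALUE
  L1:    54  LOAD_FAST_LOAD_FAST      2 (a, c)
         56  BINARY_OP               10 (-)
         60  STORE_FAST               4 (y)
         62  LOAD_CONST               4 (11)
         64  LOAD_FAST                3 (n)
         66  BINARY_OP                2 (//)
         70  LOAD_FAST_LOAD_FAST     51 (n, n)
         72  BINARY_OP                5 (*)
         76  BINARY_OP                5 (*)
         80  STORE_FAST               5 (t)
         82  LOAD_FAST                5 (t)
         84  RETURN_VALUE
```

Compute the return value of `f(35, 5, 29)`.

57

LOAD_FAST_LOAD_FAST a,a → push 35,35. Stack: [35, 35]
BINARY_OP + → 35 + 35 = 70. Stack: [70]
STORE_FAST n → n=70. Stack: []
LOAD_FAST_LOAD_FAST b,a → push 5,35. Stack: [5, 35]
COMPARE_OP bool(<=) → 5 vs 35 = True. Stack: [True]
POP_JUMP_IF_FALSE → pop True; no jump. Stack: []
LOAD_CONST → push 14. Stack: [14]
LOAD_FAST_LOAD_FAST c,c → push 29,29. Stack: [14, 29, 29]
BINARY_OP - → 29 - 29 = 0. Stack: [14, 0]
BINARY_OP - → 14 - 0 = 14. Stack: [14]
STORE_FAST y → y=14. Stack: []
LOAD_FAST b → push 5. Stack: [5]
LOAD_CONST → push 9. Stack: [5, 9]
BINARY_OP * → 5 * 9 = 45. Stack: [45]
LOAD_CONST → push 12. Stack: [45, 12]
BINARY_OP + → 45 + 12 = 57. Stack: [57]
STORE_FAST t → t=57. Stack: []
LOAD_FAST t → push 57. Stack: [57]
RETURN_VALUE → return 57.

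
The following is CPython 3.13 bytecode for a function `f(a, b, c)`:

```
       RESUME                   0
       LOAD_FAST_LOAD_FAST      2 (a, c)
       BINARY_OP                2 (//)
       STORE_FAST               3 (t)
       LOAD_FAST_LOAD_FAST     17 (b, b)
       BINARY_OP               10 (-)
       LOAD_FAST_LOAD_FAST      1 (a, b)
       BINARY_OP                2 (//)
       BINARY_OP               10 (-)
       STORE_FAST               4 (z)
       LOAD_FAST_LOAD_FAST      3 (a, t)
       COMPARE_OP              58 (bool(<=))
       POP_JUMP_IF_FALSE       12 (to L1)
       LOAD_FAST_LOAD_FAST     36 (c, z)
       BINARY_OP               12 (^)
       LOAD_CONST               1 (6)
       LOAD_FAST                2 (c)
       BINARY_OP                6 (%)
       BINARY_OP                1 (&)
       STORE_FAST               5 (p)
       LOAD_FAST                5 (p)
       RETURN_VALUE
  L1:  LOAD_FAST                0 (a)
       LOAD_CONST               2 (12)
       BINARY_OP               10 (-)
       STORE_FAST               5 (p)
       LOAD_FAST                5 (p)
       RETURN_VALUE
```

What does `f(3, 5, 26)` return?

-9

LOAD_FAST_LOAD_FAST a,c → push 3,26. Stack: [3, 26]
BINARY_OP // → 3 // 26 = 0. Stack: [0]
STORE_FAST t → t=0. Stack: []
LOAD_FAST_LOAD_FAST b,b → push 5,5. Stack: [5, 5]
BINARY_OP - → 5 - 5 = 0. Stack: [0]
LOAD_FAST_LOAD_FAST a,b → push 3,5. Stack: [0, 3, 5]
BINARY_OP // → 3 // 5 = 0. Stack: [0, 0]
BINARY_OP - → 0 - 0 = 0. Stack: [0]
STORE_FAST z → z=0. Stack: []
LOAD_FAST_LOAD_FAST a,t → push 3,0. Stack: [3, 0]
COMPARE_OP bool(<=) → 3 vs 0 = False. Stack: [False]
POP_JUMP_IF_FALSE → pop False; jump. Stack: []
LOAD_FAST a → push 3. Stack: [3]
LOAD_CONST → push 12. Stack: [3, 12]
BINARY_OP - → 3 - 12 = -9. Stack: [-9]
STORE_FAST p → p=-9. Stack: []
LOAD_FAST p → push -9. Stack: [-9]
RETURN_VALUE → return -9.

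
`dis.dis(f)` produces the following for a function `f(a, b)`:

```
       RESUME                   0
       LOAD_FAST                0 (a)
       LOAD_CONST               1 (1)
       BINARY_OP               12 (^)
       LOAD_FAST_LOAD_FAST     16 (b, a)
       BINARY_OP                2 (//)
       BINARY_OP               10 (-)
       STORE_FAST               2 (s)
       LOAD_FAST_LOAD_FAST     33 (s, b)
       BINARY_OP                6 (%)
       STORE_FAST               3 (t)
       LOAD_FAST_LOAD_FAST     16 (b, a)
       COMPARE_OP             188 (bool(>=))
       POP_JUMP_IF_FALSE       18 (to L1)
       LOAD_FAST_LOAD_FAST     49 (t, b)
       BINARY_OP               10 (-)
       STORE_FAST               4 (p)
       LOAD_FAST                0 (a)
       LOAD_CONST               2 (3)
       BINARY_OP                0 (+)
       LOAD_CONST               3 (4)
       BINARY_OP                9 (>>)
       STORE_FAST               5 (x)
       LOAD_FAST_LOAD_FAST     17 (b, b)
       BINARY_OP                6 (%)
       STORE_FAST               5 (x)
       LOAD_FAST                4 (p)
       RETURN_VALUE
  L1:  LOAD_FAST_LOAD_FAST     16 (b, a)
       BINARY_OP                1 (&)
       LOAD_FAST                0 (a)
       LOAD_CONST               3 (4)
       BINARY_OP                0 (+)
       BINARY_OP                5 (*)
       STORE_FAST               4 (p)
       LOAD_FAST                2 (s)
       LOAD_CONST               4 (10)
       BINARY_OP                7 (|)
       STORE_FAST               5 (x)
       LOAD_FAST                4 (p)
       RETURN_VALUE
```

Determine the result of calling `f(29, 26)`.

LOAD_FAST a → push 29. Stack: [29]
LOAD_CONST → push 1. Stack: [29, 1]
BINARY_OP ^ → 29 ^ 1 = 28. Stack: [28]
LOAD_FAST_LOAD_FAST b,a → push 26,29. Stack: [28, 26, 29]
BINARY_OP // → 26 // 29 = 0. Stack: [28, 0]
BINARY_OP - → 28 - 0 = 28. Stack: [28]
STORE_FAST s → s=28. Stack: []
LOAD_FAST_LOAD_FAST s,b → push 28,26. Stack: [28, 26]
BINARY_OP % → 28 % 26 = 2. Stack: [2]
STORE_FAST t → t=2. Stack: []
LOAD_FAST_LOAD_FAST b,a → push 26,29. Stack: [26, 29]
COMPARE_OP bool(>=) → 26 vs 29 = False. Stack: [False]
POP_JUMP_IF_FALSE → pop False; jump. Stack: []
LOAD_FAST_LOAD_FAST b,a → push 26,29. Stack: [26, 29]
BINARY_OP & → 26 & 29 = 24. Stack: [24]
LOAD_FAST a → push 29. Stack: [24, 29]
LOAD_CONST → push 4. Stack: [24, 29, 4]
BINARY_OP + → 29 + 4 = 33. Stack: [24, 33]
BINARY_OP * → 24 * 33 = 792. Stack: [792]
STORE_FAST p → p=792. Stack: []
LOAD_FAST s → push 28. Stack: [28]
LOAD_CONST → push 10. Stack: [28, 10]
BINARY_OP | → 28 | 10 = 30. Stack: [30]
STORE_FAST x → x=30. Stack: []
LOAD_FAST p → push 792. Stack: [792]
RETURN_VALUE → return 792.

792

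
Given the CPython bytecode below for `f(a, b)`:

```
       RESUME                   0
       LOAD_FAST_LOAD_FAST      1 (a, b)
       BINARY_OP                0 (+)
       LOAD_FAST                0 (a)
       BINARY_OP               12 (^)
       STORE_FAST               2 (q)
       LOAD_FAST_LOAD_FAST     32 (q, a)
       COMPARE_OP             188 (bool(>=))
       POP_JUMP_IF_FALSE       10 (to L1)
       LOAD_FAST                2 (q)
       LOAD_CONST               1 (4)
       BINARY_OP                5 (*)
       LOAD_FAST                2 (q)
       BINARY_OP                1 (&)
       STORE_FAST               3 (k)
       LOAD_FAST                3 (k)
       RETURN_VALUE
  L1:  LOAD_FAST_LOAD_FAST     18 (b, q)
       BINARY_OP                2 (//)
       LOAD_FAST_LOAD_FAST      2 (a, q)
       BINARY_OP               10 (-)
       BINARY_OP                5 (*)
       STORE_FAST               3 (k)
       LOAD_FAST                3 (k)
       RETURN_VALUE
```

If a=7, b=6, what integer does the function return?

8

LOAD_FAST_LOAD_FAST a,b → push 7,6. Stack: [7, 6]
BINARY_OP + → 7 + 6 = 13. Stack: [13]
LOAD_FAST a → push 7. Stack: [13, 7]
BINARY_OP ^ → 13 ^ 7 = 10. Stack: [10]
STORE_FAST q → q=10. Stack: []
LOAD_FAST_LOAD_FAST q,a → push 10,7. Stack: [10, 7]
COMPARE_OP bool(>=) → 10 vs 7 = True. Stack: [True]
POP_JUMP_IF_FALSE → pop True; no jump. Stack: []
LOAD_FAST q → push 10. Stack: [10]
LOAD_CONST → push 4. Stack: [10, 4]
BINARY_OP * → 10 * 4 = 40. Stack: [40]
LOAD_FAST q → push 10. Stack: [40, 10]
BINARY_OP & → 40 & 10 = 8. Stack: [8]
STORE_FAST k → k=8. Stack: []
LOAD_FAST k → push 8. Stack: [8]
RETURN_VALUE → return 8.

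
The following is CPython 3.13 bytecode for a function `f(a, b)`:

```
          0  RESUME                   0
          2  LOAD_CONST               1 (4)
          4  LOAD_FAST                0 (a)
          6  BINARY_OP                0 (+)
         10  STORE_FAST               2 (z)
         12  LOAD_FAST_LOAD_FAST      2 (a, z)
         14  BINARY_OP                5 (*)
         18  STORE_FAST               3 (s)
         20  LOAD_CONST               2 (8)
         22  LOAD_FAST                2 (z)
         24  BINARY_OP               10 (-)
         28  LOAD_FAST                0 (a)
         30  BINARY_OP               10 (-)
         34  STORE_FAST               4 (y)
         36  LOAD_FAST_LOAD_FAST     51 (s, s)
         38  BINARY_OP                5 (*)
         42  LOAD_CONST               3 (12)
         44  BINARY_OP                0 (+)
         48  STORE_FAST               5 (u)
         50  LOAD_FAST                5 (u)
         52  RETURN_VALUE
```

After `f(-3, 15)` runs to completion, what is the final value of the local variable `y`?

10

LOAD_CONST → push 4. Stack: [4]
LOAD_FAST a → push -3. Stack: [4, -3]
BINARY_OP + → 4 + -3 = 1. Stack: [1]
STORE_FAST z → z=1. Stack: []
LOAD_FAST_LOAD_FAST a,z → push -3,1. Stack: [-3, 1]
BINARY_OP * → -3 * 1 = -3. Stack: [-3]
STORE_FAST s → s=-3. Stack: []
LOAD_CONST → push 8. Stack: [8]
LOAD_FAST z → push 1. Stack: [8, 1]
BINARY_OP - → 8 - 1 = 7. Stack: [7]
LOAD_FAST a → push -3. Stack: [7, -3]
BINARY_OP - → 7 - -3 = 10. Stack: [10]
STORE_FAST y → y=10. Stack: []
LOAD_FAST_LOAD_FAST s,s → push -3,-3. Stack: [-3, -3]
BINARY_OP * → -3 * -3 = 9. Stack: [9]
LOAD_CONST → push 12. Stack: [9, 12]
BINARY_OP + → 9 + 12 = 21. Stack: [21]
STORE_FAST u → u=21. Stack: []
LOAD_FAST u → push 21. Stack: [21]
RETURN_VALUE → return 21.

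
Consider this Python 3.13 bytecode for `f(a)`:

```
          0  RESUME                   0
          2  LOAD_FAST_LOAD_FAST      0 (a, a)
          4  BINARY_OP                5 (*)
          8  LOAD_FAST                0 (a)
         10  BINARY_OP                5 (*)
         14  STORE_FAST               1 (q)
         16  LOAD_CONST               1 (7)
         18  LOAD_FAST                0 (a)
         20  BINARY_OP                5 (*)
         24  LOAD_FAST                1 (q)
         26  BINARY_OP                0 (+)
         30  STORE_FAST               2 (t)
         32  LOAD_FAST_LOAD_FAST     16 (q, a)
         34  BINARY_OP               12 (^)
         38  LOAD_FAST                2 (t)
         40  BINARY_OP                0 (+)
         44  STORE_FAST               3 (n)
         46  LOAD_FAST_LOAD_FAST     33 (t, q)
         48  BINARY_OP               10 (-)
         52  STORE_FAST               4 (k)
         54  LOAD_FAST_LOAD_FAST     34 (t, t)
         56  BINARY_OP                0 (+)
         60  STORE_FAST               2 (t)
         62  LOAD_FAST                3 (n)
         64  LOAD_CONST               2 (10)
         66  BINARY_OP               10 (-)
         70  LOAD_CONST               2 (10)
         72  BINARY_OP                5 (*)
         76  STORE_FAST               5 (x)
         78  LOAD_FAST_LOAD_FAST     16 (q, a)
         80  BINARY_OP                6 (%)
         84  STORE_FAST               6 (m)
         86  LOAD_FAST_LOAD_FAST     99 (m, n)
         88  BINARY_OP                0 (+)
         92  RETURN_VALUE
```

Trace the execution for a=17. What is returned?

LOAD_FAST_LOAD_FAST a,a → push 17,17. Stack: [17, 17]
BINARY_OP * → 17 * 17 = 289. Stack: [289]
LOAD_FAST a → push 17. Stack: [289, 17]
BINARY_OP * → 289 * 17 = 4913. Stack: [4913]
STORE_FAST q → q=4913. Stack: []
LOAD_CONST → push 7. Stack: [7]
LOAD_FAST a → push 17. Stack: [7, 17]
BINARY_OP * → 7 * 17 = 119. Stack: [119]
LOAD_FAST q → push 4913. Stack: [119, 4913]
BINARY_OP + → 119 + 4913 = 5032. Stack: [5032]
STORE_FAST t → t=5032. Stack: []
LOAD_FAST_LOAD_FAST q,a → push 4913,17. Stack: [4913, 17]
BINARY_OP ^ → 4913 ^ 17 = 4896. Stack: [4896]
LOAD_FAST t → push 5032. Stack: [4896, 5032]
BINARY_OP + → 4896 + 5032 = 9928. Stack: [9928]
STORE_FAST n → n=9928. Stack: []
LOAD_FAST_LOAD_FAST t,q → push 5032,4913. Stack: [5032, 4913]
BINARY_OP - → 5032 - 4913 = 119. Stack: [119]
STORE_FAST k → k=119. Stack: []
LOAD_FAST_LOAD_FAST t,t → push 5032,5032. Stack: [5032, 5032]
BINARY_OP + → 5032 + 5032 = 10064. Stack: [10064]
STORE_FAST t → t=10064. Stack: []
LOAD_FAST n → push 9928. Stack: [9928]
LOAD_CONST → push 10. Stack: [9928, 10]
BINARY_OP - → 9928 - 10 = 9918. Stack: [9918]
LOAD_CONST → push 10. Stack: [9918, 10]
BINARY_OP * → 9918 * 10 = 99180. Stack: [99180]
STORE_FAST x → x=99180. Stack: []
LOAD_FAST_LOAD_FAST q,a → push 4913,17. Stack: [4913, 17]
BINARY_OP % → 4913 % 17 = 0. Stack: [0]
STORE_FAST m → m=0. Stack: []
LOAD_FAST_LOAD_FAST m,n → push 0,9928. Stack: [0, 9928]
BINARY_OP + → 0 + 9928 = 9928. Stack: [9928]
RETURN_VALUE → return 9928.

9928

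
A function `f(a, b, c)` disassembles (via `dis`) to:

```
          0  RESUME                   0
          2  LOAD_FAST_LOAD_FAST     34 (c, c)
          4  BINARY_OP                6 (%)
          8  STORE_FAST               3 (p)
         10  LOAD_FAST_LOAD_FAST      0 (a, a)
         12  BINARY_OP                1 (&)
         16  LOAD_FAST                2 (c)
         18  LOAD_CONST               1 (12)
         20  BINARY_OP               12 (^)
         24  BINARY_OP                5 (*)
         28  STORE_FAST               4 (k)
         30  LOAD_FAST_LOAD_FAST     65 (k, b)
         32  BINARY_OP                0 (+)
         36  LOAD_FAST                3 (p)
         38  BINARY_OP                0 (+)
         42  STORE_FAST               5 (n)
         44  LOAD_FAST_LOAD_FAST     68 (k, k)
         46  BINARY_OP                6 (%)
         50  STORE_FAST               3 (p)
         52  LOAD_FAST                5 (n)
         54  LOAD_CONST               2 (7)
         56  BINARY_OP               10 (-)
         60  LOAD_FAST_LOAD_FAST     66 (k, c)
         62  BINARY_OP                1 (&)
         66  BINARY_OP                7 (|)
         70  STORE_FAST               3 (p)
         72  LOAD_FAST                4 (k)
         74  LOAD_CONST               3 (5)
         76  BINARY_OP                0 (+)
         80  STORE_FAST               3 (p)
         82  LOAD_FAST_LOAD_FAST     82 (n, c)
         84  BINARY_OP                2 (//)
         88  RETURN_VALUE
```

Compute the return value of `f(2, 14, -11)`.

0

LOAD_FAST_LOAD_FAST c,c → push -11,-11. Stack: [-11, -11]
BINARY_OP % → -11 % -11 = 0. Stack: [0]
STORE_FAST p → p=0. Stack: []
LOAD_FAST_LOAD_FAST a,a → push 2,2. Stack: [2, 2]
BINARY_OP & → 2 & 2 = 2. Stack: [2]
LOAD_FAST c → push -11. Stack: [2, -11]
LOAD_CONST → push 12. Stack: [2, -11, 12]
BINARY_OP ^ → -11 ^ 12 = -7. Stack: [2, -7]
BINARY_OP * → 2 * -7 = -14. Stack: [-14]
STORE_FAST k → k=-14. Stack: []
LOAD_FAST_LOAD_FAST k,b → push -14,14. Stack: [-14, 14]
BINARY_OP + → -14 + 14 = 0. Stack: [0]
LOAD_FAST p → push 0. Stack: [0, 0]
BINARY_OP + → 0 + 0 = 0. Stack: [0]
STORE_FAST n → n=0. Stack: []
LOAD_FAST_LOAD_FAST k,k → push -14,-14. Stack: [-14, -14]
BINARY_OP % → -14 % -14 = 0. Stack: [0]
STORE_FAST p → p=0. Stack: []
LOAD_FAST n → push 0. Stack: [0]
LOAD_CONST → push 7. Stack: [0, 7]
BINARY_OP - → 0 - 7 = -7. Stack: [-7]
LOAD_FAST_LOAD_FAST k,c → push -14,-11. Stack: [-7, -14, -11]
BINARY_OP & → -14 & -11 = -16. Stack: [-7, -16]
BINARY_OP | → -7 | -16 = -7. Stack: [-7]
STORE_FAST p → p=-7. Stack: []
LOAD_FAST k → push -14. Stack: [-14]
LOAD_CONST → push 5. Stack: [-14, 5]
BINARY_OP + → -14 + 5 = -9. Stack: [-9]
STORE_FAST p → p=-9. Stack: []
LOAD_FAST_LOAD_FAST n,c → push 0,-11. Stack: [0, -11]
BINARY_OP // → 0 // -11 = 0. Stack: [0]
RETURN_VALUE → return 0.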